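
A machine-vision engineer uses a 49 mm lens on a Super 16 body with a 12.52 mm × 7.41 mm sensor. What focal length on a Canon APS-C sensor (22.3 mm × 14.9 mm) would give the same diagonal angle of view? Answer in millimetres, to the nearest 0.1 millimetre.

90.3 mm

Sensor diagonal = √(12.52² + 7.41²) = √211.6585 ≈ 14.5485 mm.
Sensor diagonal = √(22.3² + 14.9²) = √719.3000 ≈ 26.8198 mm.
Equal angle of view means equal diagonal/f ratio, so f₂ = f₁ · (diagonal₂/diagonal₁) = 49 × 26.8198/14.5485.
f₂ = 49 × 1.84347 ≈ 90.330 mm.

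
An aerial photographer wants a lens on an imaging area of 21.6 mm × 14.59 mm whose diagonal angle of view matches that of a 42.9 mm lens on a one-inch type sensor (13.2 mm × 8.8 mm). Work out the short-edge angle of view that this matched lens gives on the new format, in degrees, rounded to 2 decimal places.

11.82°

Sensor diagonal = √(13.2² + 8.8²) = √251.6800 ≈ 15.8644 mm.
Sensor diagonal = √(21.6² + 14.59²) = √679.4281 ≈ 26.0658 mm.
Equal diagonal AOV ⇒ f₂ = f₁ · 26.0658/15.8644 = 42.9 × 1.64304 ≈ 70.4863 mm.
Short-edge AOV on the new format = 2·arctan(14.59 / (2 × 70.4863)) = 2·arctan(0.10350) ≈ 11.8176°.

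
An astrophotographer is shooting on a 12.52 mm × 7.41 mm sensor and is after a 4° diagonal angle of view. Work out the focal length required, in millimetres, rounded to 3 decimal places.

208.307 mm

Sensor diagonal = √(12.52² + 7.41²) = √211.6585 ≈ 14.5485 mm.
From α = 2·arctan(d/2f) we get f = d / (2·tan(α/2)).
With d = 14.5485 mm and α/2 = 2°, tan(α/2) ≈ 0.03492, so f ≈ 14.5485 / 0.06984 ≈ 208.3071 mm.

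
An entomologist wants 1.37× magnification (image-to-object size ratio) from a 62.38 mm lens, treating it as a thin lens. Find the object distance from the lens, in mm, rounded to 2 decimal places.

107.91 mm

With m = dᵢ/dₒ and 1/f = 1/dₒ + 1/dᵢ, substituting dᵢ = m·dₒ gives 1/f = (1 + 1/m)/dₒ, hence dₒ = f·(1 + 1/m).
dₒ = 62.38 × (1 + 1/1.37) = 62.38 × 1.72993 ≈ 107.913 mm.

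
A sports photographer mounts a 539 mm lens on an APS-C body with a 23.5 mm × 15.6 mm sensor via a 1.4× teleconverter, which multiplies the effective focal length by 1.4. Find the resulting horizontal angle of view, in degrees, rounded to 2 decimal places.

1.78°

Effective focal length f = 539 × 1.4 = 754.6 mm.
α = 2·arctan(23.5 / (2 × 754.6)) = 2·arctan(0.01557) ≈ 1.7842°.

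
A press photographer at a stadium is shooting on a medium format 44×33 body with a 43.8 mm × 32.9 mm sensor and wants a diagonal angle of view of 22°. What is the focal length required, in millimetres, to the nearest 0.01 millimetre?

Sensor diagonal = √(43.8² + 32.9²) = √3000.8500 ≈ 54.7800 mm.
From α = 2·arctan(d/2f) we get f = d / (2·tan(α/2)).
With d = 54.7800 mm and α/2 = 11°, tan(α/2) ≈ 0.19438, so f ≈ 54.7800 / 0.38876 ≈ 140.9094 mm.

140.91 mm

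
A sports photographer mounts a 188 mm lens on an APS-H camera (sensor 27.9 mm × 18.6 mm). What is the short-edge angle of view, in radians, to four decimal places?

0.0989 rad

Angle of view α = 2·arctan(h/2f) with h = 18.6 mm and f = 188 mm.
h/2f = 0.04947; arctan(0.04947) ≈ 0.0494 rad, so α ≈ 0.0989 rad.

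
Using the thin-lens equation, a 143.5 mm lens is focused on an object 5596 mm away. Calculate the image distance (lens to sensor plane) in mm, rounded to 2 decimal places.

1/dᵢ = 1/f − 1/dₒ = 1/143.5 − 1/5596 = 0.0067899 mm⁻¹.
dᵢ = 1/0.0067899 ≈ 147.2767 mm.

147.28 mm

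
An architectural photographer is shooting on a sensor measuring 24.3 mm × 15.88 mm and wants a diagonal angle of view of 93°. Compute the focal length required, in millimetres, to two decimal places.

13.77 mm

Sensor diagonal = √(24.3² + 15.88²) = √842.6644 ≈ 29.0287 mm.
From α = 2·arctan(d/2f) we get f = d / (2·tan(α/2)).
With d = 29.0287 mm and α/2 = 46.5°, tan(α/2) ≈ 1.05378, so f ≈ 29.0287 / 2.10756 ≈ 13.7736 mm.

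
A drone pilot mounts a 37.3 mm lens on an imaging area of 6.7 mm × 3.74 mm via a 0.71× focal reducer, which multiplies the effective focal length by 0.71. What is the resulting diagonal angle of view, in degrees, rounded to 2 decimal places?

16.49°

Effective focal length f = 37.3 × 0.71 = 26.483 mm.
Sensor diagonal = √(6.7² + 3.74²) = √58.8776 ≈ 7.6732 mm.
α = 2·arctan(7.673 / (2 × 26.483)) = 2·arctan(0.14487) ≈ 16.4862°.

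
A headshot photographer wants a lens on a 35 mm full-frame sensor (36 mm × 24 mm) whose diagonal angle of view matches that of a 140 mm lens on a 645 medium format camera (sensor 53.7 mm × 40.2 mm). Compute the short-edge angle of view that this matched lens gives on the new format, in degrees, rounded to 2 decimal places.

Sensor diagonal = √(53.7² + 40.2²) = √4499.7300 ≈ 67.0800 mm.
Sensor diagonal = √(36² + 24²) = √1872.0000 ≈ 43.2666 mm.
Equal diagonal AOV ⇒ f₂ = f₁ · 43.2666/67.0800 = 140 × 0.64500 ≈ 90.3000 mm.
Short-edge AOV on the new format = 2·arctan(24 / (2 × 90.3000)) = 2·arctan(0.13289) ≈ 15.1394°.

15.14°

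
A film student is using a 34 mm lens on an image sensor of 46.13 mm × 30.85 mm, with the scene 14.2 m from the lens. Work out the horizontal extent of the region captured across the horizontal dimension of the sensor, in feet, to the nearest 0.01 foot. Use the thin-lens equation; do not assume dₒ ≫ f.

63.06 ft

dₒ: 14.2 m = 14200 mm.
Similar triangles through the lens centre give W/dₒ = w/dᵢ; with 1/f = 1/dₒ + 1/dᵢ this gives W = w·(dₒ − f)/f.
W = 46.13 mm × (14200 − 34) / 34 = 46.13 × 416.6471 ≈ 19219.929 mm = 19219.929/304.8 ft = 63.0575 ft.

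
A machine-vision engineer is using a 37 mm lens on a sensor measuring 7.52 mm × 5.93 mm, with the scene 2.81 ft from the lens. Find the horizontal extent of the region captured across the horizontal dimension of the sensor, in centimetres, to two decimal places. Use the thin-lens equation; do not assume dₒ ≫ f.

dₒ: 2.81 ft × 304.8 mm/ft = 856.49 mm.
Similar triangles through the lens centre give W/dₒ = w/dᵢ; with 1/f = 1/dₒ + 1/dᵢ this gives W = w·(dₒ − f)/f.
W = 7.52 mm × (856.488 − 37) / 37 = 7.52 × 22.1483 ≈ 166.555 mm = 16.6555 cm.

16.66 cm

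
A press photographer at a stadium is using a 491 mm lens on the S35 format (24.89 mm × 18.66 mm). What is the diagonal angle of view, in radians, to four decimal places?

0.0633 rad

Sensor diagonal = √(24.89² + 18.66²) = √967.7077 ≈ 31.1080 mm.
Angle of view α = 2·arctan(d/2f) with d = 31.1080 mm and f = 491 mm.
d/2f = 0.03168; arctan(0.03168) ≈ 0.0317 rad, so α ≈ 0.0633 rad.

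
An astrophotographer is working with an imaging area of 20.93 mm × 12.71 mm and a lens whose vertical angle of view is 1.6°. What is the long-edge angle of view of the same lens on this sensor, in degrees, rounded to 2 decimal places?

2.63°

From the vertical AOV: f = 12.71 / (2·tan(0.8°)) = 12.71 / 0.02793 ≈ 455.1138 mm.
Long-edge AOV = 2·arctan(20.93 / (2 × 455.1138)) = 2·arctan(0.02299) ≈ 2.6345°.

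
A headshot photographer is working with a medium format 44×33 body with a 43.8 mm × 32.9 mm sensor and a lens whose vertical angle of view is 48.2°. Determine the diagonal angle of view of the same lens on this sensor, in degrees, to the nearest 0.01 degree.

From the vertical AOV: f = 32.9 / (2·tan(24.1°)) = 32.9 / 0.89464 ≈ 36.7744 mm.
Sensor diagonal = √(43.8² + 32.9²) = √3000.8500 ≈ 54.7800 mm.
Diagonal AOV = 2·arctan(54.7800 / (2 × 36.7744)) = 2·arctan(0.74481) ≈ 73.3583°.

73.36°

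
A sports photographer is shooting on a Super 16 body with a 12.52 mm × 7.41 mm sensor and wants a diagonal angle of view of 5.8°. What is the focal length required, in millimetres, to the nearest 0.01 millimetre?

143.60 mm

Sensor diagonal = √(12.52² + 7.41²) = √211.6585 ≈ 14.5485 mm.
From α = 2·arctan(d/2f) we get f = d / (2·tan(α/2)).
With d = 14.5485 mm and α/2 = 2.9°, tan(α/2) ≈ 0.05066, so f ≈ 14.5485 / 0.10132 ≈ 143.5957 mm.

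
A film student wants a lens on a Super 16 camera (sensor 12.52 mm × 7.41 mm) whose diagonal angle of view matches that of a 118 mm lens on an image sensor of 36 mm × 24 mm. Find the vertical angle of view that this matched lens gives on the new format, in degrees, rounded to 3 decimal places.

Sensor diagonal = √(36² + 24²) = √1872.0000 ≈ 43.2666 mm.
Sensor diagonal = √(12.52² + 7.41²) = √211.6585 ≈ 14.5485 mm.
Equal diagonal AOV ⇒ f₂ = f₁ · 14.5485/43.2666 = 118 × 0.33625 ≈ 39.6777 mm.
Vertical AOV on the new format = 2·arctan(7.41 / (2 × 39.6777)) = 2·arctan(0.09338) ≈ 10.6693°.

10.669°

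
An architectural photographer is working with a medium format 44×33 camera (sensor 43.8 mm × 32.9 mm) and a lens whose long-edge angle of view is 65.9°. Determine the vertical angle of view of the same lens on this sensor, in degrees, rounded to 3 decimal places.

From the long-edge AOV: f = 43.8 / (2·tan(32.95°)) = 43.8 / 1.29634 ≈ 33.7876 mm.
Vertical AOV = 2·arctan(32.9 / (2 × 33.7876)) = 2·arctan(0.48687) ≈ 51.9197°.

51.920°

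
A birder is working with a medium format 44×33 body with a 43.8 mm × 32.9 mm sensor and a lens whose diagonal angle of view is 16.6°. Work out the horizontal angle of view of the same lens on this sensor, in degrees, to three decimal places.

13.306°

Sensor diagonal = √(43.8² + 32.9²) = √3000.8500 ≈ 54.7800 mm.
From the diagonal AOV: f = 54.7800 / (2·tan(8.3°)) = 54.7800 / 0.29177 ≈ 187.7517 mm.
Horizontal AOV = 2·arctan(43.8 / (2 × 187.7517)) = 2·arctan(0.11664) ≈ 13.3062°.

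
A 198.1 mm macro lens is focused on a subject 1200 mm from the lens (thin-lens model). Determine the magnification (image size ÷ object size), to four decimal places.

Thin lens: 1/f = 1/dₒ + 1/dᵢ → 1/dᵢ = 1/198.1 − 1/1200 = 0.0042146 mm⁻¹, so dᵢ ≈ 237.2692 mm.
Magnification m = dᵢ/dₒ = 237.2692/1200 ≈ 0.19772.

0.1977×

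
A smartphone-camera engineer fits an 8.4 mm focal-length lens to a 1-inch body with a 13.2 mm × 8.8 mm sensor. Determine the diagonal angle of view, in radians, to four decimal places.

1.5135 rad

Sensor diagonal = √(13.2² + 8.8²) = √251.6800 ≈ 15.8644 mm.
Angle of view α = 2·arctan(d/2f) with d = 15.8644 mm and f = 8.4 mm.
d/2f = 0.94431; arctan(0.94431) ≈ 0.7568 rad, so α ≈ 1.5135 rad.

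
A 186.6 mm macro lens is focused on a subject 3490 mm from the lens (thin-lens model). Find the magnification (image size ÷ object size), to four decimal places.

0.0565×

Thin lens: 1/f = 1/dₒ + 1/dᵢ → 1/dᵢ = 1/186.6 − 1/3490 = 0.0050725 mm⁻¹, so dᵢ ≈ 197.1405 mm.
Magnification m = dᵢ/dₒ = 197.1405/3490 ≈ 0.05649.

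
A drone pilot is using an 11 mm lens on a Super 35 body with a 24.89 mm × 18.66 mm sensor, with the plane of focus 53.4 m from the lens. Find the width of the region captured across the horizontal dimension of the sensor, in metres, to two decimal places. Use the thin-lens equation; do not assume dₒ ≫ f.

dₒ: 53.4 m = 53400 mm.
Similar triangles through the lens centre give W/dₒ = w/dᵢ; with 1/f = 1/dₒ + 1/dᵢ this gives W = w·(dₒ − f)/f.
W = 24.89 mm × (53400 − 11) / 11 = 24.89 × 4853.5455 ≈ 120804.746 mm = 120.805 m.

120.80 m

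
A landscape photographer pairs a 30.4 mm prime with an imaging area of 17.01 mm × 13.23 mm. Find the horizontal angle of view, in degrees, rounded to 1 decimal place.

31.3°

Angle of view α = 2·arctan(w/2f) with w = 17.01 mm and f = 30.4 mm.
w/2f = 0.27977; arctan(0.27977) ≈ 15.6300°, so α ≈ 31.2600°.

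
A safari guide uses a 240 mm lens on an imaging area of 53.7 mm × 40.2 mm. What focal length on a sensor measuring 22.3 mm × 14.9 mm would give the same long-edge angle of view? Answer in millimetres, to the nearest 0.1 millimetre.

Equal angle of view means equal width/f ratio, so f₂ = f₁ · (width₂/width₁) = 240 × 22.3/53.7.
f₂ = 240 × 0.41527 ≈ 99.665 mm.

99.7 mm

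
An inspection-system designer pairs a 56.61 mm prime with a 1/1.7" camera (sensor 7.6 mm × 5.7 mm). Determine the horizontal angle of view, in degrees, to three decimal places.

Angle of view α = 2·arctan(w/2f) with w = 7.6 mm and f = 56.61 mm.
w/2f = 0.06713; arctan(0.06713) ≈ 3.8403°, so α ≈ 7.6805°.

7.681°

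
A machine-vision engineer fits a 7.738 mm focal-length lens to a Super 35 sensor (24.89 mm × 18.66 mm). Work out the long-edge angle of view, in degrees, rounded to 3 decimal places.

Angle of view α = 2·arctan(w/2f) with w = 24.89 mm and f = 7.738 mm.
w/2f = 1.60830; arctan(1.60830) ≈ 58.1277°, so α ≈ 116.2553°.

116.255°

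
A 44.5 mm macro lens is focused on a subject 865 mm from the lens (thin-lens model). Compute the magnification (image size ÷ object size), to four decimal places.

Thin lens: 1/f = 1/dₒ + 1/dᵢ → 1/dᵢ = 1/44.5 − 1/865 = 0.0213158 mm⁻¹, so dᵢ ≈ 46.9135 mm.
Magnification m = dᵢ/dₒ = 46.9135/865 ≈ 0.05424.

0.0542×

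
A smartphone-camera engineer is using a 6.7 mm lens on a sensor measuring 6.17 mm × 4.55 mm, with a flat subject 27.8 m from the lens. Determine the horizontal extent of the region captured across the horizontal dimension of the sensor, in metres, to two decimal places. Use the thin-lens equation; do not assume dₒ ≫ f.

dₒ: 27.8 m = 27800 mm.
Similar triangles through the lens centre give W/dₒ = w/dᵢ; with 1/f = 1/dₒ + 1/dᵢ this gives W = w·(dₒ − f)/f.
W = 6.17 mm × (27800 − 6.7) / 6.7 = 6.17 × 4148.2537 ≈ 25594.726 mm = 25.5947 m.

25.59 m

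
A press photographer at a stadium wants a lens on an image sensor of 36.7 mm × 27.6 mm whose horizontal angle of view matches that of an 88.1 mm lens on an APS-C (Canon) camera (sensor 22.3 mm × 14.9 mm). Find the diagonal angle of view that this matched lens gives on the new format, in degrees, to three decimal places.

Equal horizontal AOV ⇒ f₂ = f₁ · 36.7/22.3 = 88.1 × 1.64574 ≈ 144.9897 mm.
Sensor diagonal = √(36.7² + 27.6²) = √2108.6500 ≈ 45.9200 mm.
Diagonal AOV on the new format = 2·arctan(45.9200 / (2 × 144.9897)) = 2·arctan(0.15836) ≈ 17.9968°.

17.997°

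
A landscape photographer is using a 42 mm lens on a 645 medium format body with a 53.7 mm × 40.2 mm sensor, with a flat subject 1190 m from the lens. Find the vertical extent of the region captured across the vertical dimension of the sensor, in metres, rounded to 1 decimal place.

dₒ: 1190 m = 1.19e+06 mm.
Similar triangles through the lens centre give W/dₒ = h/dᵢ; with 1/f = 1/dₒ + 1/dᵢ this gives W = h·(dₒ − f)/f.
W = 40.2 mm × (1.19e+06 − 42) / 42 = 40.2 × 28332.3333 ≈ 1138959.800 mm = 1138.96 m.

1139.0 m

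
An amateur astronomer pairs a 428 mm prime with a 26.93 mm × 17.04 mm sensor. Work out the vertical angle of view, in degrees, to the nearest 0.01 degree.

2.28°

Angle of view α = 2·arctan(h/2f) with h = 17.04 mm and f = 428 mm.
h/2f = 0.01991; arctan(0.01991) ≈ 1.1404°, so α ≈ 2.2808°.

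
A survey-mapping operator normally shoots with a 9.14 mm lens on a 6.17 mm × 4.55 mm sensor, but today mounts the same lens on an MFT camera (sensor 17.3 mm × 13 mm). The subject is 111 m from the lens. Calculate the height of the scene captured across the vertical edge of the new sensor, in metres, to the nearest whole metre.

The focal length stays 9.14 mm; the relevant sensor dimension is now h = 13 mm. Object distance dₒ = 111 m = 111000 mm.
Thin-lens field height W = h·(dₒ − f)/f = 13 × (111000 − 9.14)/9.14 ≈ 157864.462 mm = 157.864 m.

158 m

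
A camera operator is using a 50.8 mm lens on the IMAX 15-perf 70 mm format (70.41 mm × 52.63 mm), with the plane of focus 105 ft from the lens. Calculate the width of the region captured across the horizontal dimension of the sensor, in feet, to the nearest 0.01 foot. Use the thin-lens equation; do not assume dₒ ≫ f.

145.30 ft

dₒ: 105 ft × 304.8 mm/ft = 32004.00 mm.
Similar triangles through the lens centre give W/dₒ = w/dᵢ; with 1/f = 1/dₒ + 1/dᵢ this gives W = w·(dₒ − f)/f.
W = 70.41 mm × (32004 − 50.8) / 50.8 = 70.41 × 629.0000 ≈ 44287.889 mm = 44287.889/304.8 ft = 145.301 ft.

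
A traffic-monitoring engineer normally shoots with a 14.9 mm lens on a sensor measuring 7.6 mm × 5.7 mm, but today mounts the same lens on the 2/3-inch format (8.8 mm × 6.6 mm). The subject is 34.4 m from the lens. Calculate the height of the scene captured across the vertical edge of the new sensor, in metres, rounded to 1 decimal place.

The focal length stays 14.9 mm; the relevant sensor dimension is now h = 6.6 mm. Object distance dₒ = 34.4 m = 34400 mm.
Thin-lens field height W = h·(dₒ − f)/f = 6.6 × (34400 − 14.9)/14.9 ≈ 15230.984 mm = 15.231 m.

15.2 m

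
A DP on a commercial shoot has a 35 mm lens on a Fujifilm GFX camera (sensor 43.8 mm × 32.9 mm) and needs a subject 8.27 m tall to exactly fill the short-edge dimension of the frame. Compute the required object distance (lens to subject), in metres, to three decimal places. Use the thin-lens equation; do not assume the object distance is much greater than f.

8.833 m

W: 8.27 m = 8270 mm.
Magnification m = h/W = dᵢ/dₒ; combined with 1/f = 1/dₒ + 1/dᵢ this gives dₒ = f·(1 + W/h).
dₒ = 35 mm × (1 + 8270/32.9) = 35 × 252.3678 ≈ 8832.872 mm = 8.83287 m.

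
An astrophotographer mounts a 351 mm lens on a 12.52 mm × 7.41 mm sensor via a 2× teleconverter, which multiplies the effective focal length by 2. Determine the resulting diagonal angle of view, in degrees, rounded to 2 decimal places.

1.19°

Effective focal length f = 351 × 2 = 702 mm.
Sensor diagonal = √(12.52² + 7.41²) = √211.6585 ≈ 14.5485 mm.
α = 2·arctan(14.548 / (2 × 702)) = 2·arctan(0.01036) ≈ 1.1874°.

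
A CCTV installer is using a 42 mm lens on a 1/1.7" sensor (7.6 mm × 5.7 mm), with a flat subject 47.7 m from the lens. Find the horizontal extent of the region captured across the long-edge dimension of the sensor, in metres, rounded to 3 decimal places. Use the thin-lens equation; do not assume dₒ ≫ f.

8.624 m

dₒ: 47.7 m = 47700 mm.
Similar triangles through the lens centre give W/dₒ = w/dᵢ; with 1/f = 1/dₒ + 1/dᵢ this gives W = w·(dₒ − f)/f.
W = 7.6 mm × (47700 − 42) / 42 = 7.6 × 1134.7143 ≈ 8623.829 mm = 8.62383 m.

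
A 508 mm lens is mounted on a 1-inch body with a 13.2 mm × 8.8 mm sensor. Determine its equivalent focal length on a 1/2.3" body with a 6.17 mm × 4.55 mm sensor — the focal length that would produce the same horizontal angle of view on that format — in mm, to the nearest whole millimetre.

237 mm

Equal angle of view means equal width/f ratio, so f₂ = f₁ · (width₂/width₁) = 508 × 6.17/13.2.
f₂ = 508 × 0.46742 ≈ 237.452 mm.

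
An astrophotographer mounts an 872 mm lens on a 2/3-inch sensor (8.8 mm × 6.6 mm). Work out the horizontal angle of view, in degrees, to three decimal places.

Angle of view α = 2·arctan(w/2f) with w = 8.8 mm and f = 872 mm.
w/2f = 0.00505; arctan(0.00505) ≈ 0.2891°, so α ≈ 0.5782°.

0.578°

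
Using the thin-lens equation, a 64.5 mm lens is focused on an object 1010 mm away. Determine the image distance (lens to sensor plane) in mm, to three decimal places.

1/dᵢ = 1/f − 1/dₒ = 1/64.5 − 1/1010 = 0.0145138 mm⁻¹.
dᵢ = 1/0.0145138 ≈ 68.9001 mm.

68.900 mm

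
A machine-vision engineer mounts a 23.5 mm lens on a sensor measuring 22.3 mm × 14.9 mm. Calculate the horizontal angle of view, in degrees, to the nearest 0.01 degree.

50.77°

Angle of view α = 2·arctan(w/2f) with w = 22.3 mm and f = 23.5 mm.
w/2f = 0.47447; arctan(0.47447) ≈ 25.3828°, so α ≈ 50.7657°.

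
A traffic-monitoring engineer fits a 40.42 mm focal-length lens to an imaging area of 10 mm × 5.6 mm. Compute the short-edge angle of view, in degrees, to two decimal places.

Angle of view α = 2·arctan(h/2f) with h = 5.6 mm and f = 40.42 mm.
h/2f = 0.06927; arctan(0.06927) ≈ 3.9627°, so α ≈ 7.9254°.

7.93°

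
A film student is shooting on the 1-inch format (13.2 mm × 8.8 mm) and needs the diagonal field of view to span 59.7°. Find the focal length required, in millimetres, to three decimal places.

Sensor diagonal = √(13.2² + 8.8²) = √251.6800 ≈ 15.8644 mm.
From α = 2·arctan(d/2f) we get f = d / (2·tan(α/2)).
With d = 15.8644 mm and α/2 = 29.85°, tan(α/2) ≈ 0.57386, so f ≈ 15.8644 / 1.14773 ≈ 13.8224 mm.

13.822 mm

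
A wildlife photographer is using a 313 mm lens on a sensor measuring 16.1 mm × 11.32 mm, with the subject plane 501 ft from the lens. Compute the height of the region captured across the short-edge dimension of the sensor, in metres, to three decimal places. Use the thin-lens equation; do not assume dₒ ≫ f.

dₒ: 501 ft × 304.8 mm/ft = 152704.80 mm.
Similar triangles through the lens centre give W/dₒ = h/dᵢ; with 1/f = 1/dₒ + 1/dᵢ this gives W = h·(dₒ − f)/f.
W = 11.32 mm × (152705 − 313) / 313 = 11.32 × 486.8747 ≈ 5511.422 mm = 5.51142 m.

5.511 m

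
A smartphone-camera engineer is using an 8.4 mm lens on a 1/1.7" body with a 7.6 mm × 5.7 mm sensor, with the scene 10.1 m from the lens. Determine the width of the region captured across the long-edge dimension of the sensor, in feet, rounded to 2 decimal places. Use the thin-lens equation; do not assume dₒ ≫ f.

29.96 ft

dₒ: 10.1 m = 10100 mm.
Similar triangles through the lens centre give W/dₒ = w/dᵢ; with 1/f = 1/dₒ + 1/dᵢ this gives W = w·(dₒ − f)/f.
W = 7.6 mm × (10100 − 8.4) / 8.4 = 7.6 × 1201.3810 ≈ 9130.495 mm = 9130.495/304.8 ft = 29.9557 ft.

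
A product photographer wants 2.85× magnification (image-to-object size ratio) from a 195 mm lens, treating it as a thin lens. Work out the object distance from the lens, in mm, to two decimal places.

263.42 mm

With m = dᵢ/dₒ and 1/f = 1/dₒ + 1/dᵢ, substituting dᵢ = m·dₒ gives 1/f = (1 + 1/m)/dₒ, hence dₒ = f·(1 + 1/m).
dₒ = 195 × (1 + 1/2.85) = 195 × 1.35088 ≈ 263.421 mm.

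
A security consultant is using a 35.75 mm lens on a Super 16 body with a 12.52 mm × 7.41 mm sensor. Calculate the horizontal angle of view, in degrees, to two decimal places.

19.86°

Angle of view α = 2·arctan(w/2f) with w = 12.52 mm and f = 35.75 mm.
w/2f = 0.17510; arctan(0.17510) ≈ 9.9321°, so α ≈ 19.8642°.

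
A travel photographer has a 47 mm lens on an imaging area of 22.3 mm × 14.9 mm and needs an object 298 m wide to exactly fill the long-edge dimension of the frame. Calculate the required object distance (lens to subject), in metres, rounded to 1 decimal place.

W: 298 m = 298000 mm.
Magnification m = w/W = dᵢ/dₒ; combined with 1/f = 1/dₒ + 1/dᵢ this gives dₒ = f·(1 + W/w).
dₒ = 47 mm × (1 + 298000/22.3) = 47 × 13364.2287 ≈ 628118.749 mm = 628.119 m.

628.1 m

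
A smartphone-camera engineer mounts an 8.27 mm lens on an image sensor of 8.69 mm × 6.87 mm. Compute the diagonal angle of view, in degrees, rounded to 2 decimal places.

67.62°

Sensor diagonal = √(8.69² + 6.87²) = √122.7130 ≈ 11.0776 mm.
Angle of view α = 2·arctan(d/2f) with d = 11.0776 mm and f = 8.27 mm.
d/2f = 0.66975; arctan(0.66975) ≈ 33.8120°, so α ≈ 67.6240°.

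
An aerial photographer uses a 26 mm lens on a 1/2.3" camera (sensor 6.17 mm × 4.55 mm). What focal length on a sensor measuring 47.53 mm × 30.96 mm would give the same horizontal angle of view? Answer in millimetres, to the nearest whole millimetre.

Equal angle of view means equal width/f ratio, so f₂ = f₁ · (width₂/width₁) = 26 × 47.53/6.17.
f₂ = 26 × 7.70340 ≈ 200.288 mm.

200 mm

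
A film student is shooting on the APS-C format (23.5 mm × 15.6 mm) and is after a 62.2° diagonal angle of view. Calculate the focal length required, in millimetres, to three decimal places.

23.379 mm

Sensor diagonal = √(23.5² + 15.6²) = √795.6100 ≈ 28.2066 mm.
From α = 2·arctan(d/2f) we get f = d / (2·tan(α/2)).
With d = 28.2066 mm and α/2 = 31.1°, tan(α/2) ≈ 0.60324, so f ≈ 28.2066 / 1.20648 ≈ 23.3793 mm.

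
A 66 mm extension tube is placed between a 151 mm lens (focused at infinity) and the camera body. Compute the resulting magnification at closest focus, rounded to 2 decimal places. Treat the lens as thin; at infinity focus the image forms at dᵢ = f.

The tube moves the image plane from f to f + e, so dᵢ = 151 + 66 = 217 mm. Focus is achieved when 1/f = 1/dₒ + 1/dᵢ, giving dₒ = 1/(1/f − 1/(f+e)).
Magnification m = dᵢ/dₒ = (f+e)·(1/f − 1/(f+e)) = e/f = 66/151 ≈ 0.4371.

0.44×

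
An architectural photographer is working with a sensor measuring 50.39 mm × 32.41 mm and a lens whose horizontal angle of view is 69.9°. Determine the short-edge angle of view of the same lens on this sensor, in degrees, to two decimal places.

48.41°

From the horizontal AOV: f = 50.39 / (2·tan(34.95°)) = 50.39 / 1.39782 ≈ 36.0491 mm.
Short-edge AOV = 2·arctan(32.41 / (2 × 36.0491)) = 2·arctan(0.44953) ≈ 48.4103°.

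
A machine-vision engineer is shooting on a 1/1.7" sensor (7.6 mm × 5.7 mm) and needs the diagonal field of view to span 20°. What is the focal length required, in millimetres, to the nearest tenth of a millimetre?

26.9 mm

Sensor diagonal = √(7.6² + 5.7²) = √90.2500 ≈ 9.5000 mm.
From α = 2·arctan(d/2f) we get f = d / (2·tan(α/2)).
With d = 9.5000 mm and α/2 = 10°, tan(α/2) ≈ 0.17633, so f ≈ 9.5000 / 0.35265 ≈ 26.9386 mm.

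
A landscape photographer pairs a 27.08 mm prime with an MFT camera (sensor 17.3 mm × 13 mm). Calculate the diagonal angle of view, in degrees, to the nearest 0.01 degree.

43.56°

Sensor diagonal = √(17.3² + 13²) = √468.2900 ≈ 21.6400 mm.
Angle of view α = 2·arctan(d/2f) with d = 21.6400 mm and f = 27.08 mm.
d/2f = 0.39956; arctan(0.39956) ≈ 21.7795°, so α ≈ 43.5591°.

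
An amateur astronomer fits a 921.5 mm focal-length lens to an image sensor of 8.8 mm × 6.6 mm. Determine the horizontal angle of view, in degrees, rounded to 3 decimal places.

0.547°

Angle of view α = 2·arctan(w/2f) with w = 8.8 mm and f = 921.5 mm.
w/2f = 0.00477; arctan(0.00477) ≈ 0.2736°, so α ≈ 0.5472°.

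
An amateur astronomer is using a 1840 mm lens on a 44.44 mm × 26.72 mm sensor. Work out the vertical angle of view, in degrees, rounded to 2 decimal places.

Angle of view α = 2·arctan(h/2f) with h = 26.72 mm and f = 1840 mm.
h/2f = 0.00726; arctan(0.00726) ≈ 0.4160°, so α ≈ 0.8320°.

0.83°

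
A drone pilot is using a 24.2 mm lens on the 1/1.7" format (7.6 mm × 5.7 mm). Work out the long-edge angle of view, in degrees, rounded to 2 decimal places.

17.85°

Angle of view α = 2·arctan(w/2f) with w = 7.6 mm and f = 24.2 mm.
w/2f = 0.15702; arctan(0.15702) ≈ 8.9240°, so α ≈ 17.8480°.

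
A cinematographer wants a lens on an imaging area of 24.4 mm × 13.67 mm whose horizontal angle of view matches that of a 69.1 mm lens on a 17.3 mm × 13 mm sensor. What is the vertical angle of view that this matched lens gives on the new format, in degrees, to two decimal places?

8.02°

Equal horizontal AOV ⇒ f₂ = f₁ · 24.4/17.3 = 69.1 × 1.41040 ≈ 97.4590 mm.
Vertical AOV on the new format = 2·arctan(13.67 / (2 × 97.4590)) = 2·arctan(0.07013) ≈ 8.0234°.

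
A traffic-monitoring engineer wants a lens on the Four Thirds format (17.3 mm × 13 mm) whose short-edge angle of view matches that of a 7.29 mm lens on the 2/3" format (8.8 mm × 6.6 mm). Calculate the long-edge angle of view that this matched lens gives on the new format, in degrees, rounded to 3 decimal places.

62.130°

Equal short-edge AOV ⇒ f₂ = f₁ · 13/6.6 = 7.29 × 1.96970 ≈ 14.3591 mm.
Long-edge AOV on the new format = 2·arctan(17.3 / (2 × 14.3591)) = 2·arctan(0.60241) ≈ 62.1300°.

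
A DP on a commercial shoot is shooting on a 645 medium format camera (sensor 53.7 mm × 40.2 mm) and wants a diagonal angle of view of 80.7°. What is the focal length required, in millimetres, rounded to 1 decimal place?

Sensor diagonal = √(53.7² + 40.2²) = √4499.7300 ≈ 67.0800 mm.
From α = 2·arctan(d/2f) we get f = d / (2·tan(α/2)).
With d = 67.0800 mm and α/2 = 40.35°, tan(α/2) ≈ 0.84956, so f ≈ 67.0800 / 1.69913 ≈ 39.4791 mm.

39.5 mm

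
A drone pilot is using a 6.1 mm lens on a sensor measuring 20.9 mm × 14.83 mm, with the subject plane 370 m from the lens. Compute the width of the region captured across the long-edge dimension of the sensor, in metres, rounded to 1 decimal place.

1267.7 m

dₒ: 370 m = 370000 mm.
Similar triangles through the lens centre give W/dₒ = w/dᵢ; with 1/f = 1/dₒ + 1/dᵢ this gives W = w·(dₒ − f)/f.
W = 20.9 mm × (370000 − 6.1) / 6.1 = 20.9 × 60654.7377 ≈ 1267684.018 mm = 1267.68 m.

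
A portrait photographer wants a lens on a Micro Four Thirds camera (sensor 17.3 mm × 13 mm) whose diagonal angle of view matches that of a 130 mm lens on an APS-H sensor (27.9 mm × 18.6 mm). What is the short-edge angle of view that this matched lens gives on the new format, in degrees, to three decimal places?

8.860°

Sensor diagonal = √(27.9² + 18.6²) = √1124.3700 ≈ 33.5316 mm.
Sensor diagonal = √(17.3² + 13²) = √468.2900 ≈ 21.6400 mm.
Equal diagonal AOV ⇒ f₂ = f₁ · 21.6400/33.5316 = 130 × 0.64536 ≈ 83.8969 mm.
Short-edge AOV on the new format = 2·arctan(13 / (2 × 83.8969)) = 2·arctan(0.07748) ≈ 8.8604°.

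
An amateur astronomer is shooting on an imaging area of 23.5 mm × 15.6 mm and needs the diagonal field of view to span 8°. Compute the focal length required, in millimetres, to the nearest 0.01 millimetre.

201.69 mm

Sensor diagonal = √(23.5² + 15.6²) = √795.6100 ≈ 28.2066 mm.
From α = 2·arctan(d/2f) we get f = d / (2·tan(α/2)).
With d = 28.2066 mm and α/2 = 4°, tan(α/2) ≈ 0.06993, so f ≈ 28.2066 / 0.13985 ≈ 201.6863 mm.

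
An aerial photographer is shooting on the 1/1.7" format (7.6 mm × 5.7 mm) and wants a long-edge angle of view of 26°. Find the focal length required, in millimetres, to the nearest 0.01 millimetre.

From α = 2·arctan(w/2f) we get f = w / (2·tan(α/2)).
With w = 7.6 mm and α/2 = 13°, tan(α/2) ≈ 0.23087, so f ≈ 7.6 / 0.46174 ≈ 16.4596 mm.

16.46 mm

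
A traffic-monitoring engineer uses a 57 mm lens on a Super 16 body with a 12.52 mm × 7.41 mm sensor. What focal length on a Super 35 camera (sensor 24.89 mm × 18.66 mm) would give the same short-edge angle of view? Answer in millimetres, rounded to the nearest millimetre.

Equal angle of view means equal height/f ratio, so f₂ = f₁ · (height₂/height₁) = 57 × 18.66/7.41.
f₂ = 57 × 2.51822 ≈ 143.538 mm.

144 mm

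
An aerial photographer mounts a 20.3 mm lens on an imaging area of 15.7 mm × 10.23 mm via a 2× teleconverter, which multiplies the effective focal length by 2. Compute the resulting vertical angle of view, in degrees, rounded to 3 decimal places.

Effective focal length f = 20.3 × 2 = 40.6 mm.
α = 2·arctan(10.23 / (2 × 40.6)) = 2·arctan(0.12599) ≈ 14.3612°.

14.361°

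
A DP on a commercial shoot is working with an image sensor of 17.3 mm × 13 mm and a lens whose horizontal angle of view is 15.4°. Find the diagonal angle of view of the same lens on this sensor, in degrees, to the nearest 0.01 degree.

19.20°

From the horizontal AOV: f = 17.3 / (2·tan(7.7°)) = 17.3 / 0.27041 ≈ 63.9768 mm.
Sensor diagonal = √(17.3² + 13²) = √468.2900 ≈ 21.6400 mm.
Diagonal AOV = 2·arctan(21.6400 / (2 × 63.9768)) = 2·arctan(0.16912) ≈ 19.1985°.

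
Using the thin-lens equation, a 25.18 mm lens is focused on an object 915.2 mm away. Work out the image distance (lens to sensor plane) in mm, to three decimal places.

25.892 mm

1/dᵢ = 1/f − 1/dₒ = 1/25.18 − 1/915.2 = 0.0386214 mm⁻¹.
dᵢ = 1/0.0386214 ≈ 25.8924 mm.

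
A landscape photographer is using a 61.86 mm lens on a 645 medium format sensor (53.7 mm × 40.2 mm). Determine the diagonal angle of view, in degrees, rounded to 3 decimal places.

56.932°

Sensor diagonal = √(53.7² + 40.2²) = √4499.7300 ≈ 67.0800 mm.
Angle of view α = 2·arctan(d/2f) with d = 67.0800 mm and f = 61.86 mm.
d/2f = 0.54219; arctan(0.54219) ≈ 28.4662°, so α ≈ 56.9324°.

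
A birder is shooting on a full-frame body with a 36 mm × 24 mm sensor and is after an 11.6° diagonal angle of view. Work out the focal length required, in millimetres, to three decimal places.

Sensor diagonal = √(36² + 24²) = √1872.0000 ≈ 43.2666 mm.
From α = 2·arctan(d/2f) we get f = d / (2·tan(α/2)).
With d = 43.2666 mm and α/2 = 5.8°, tan(α/2) ≈ 0.10158, so f ≈ 43.2666 / 0.20315 ≈ 212.9759 mm.

212.976 mm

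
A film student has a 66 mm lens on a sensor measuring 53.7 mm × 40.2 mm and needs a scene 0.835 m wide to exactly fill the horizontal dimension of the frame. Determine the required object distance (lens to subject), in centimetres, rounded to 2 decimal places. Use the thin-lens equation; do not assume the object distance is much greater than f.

W: 0.835 m = 835 mm.
Magnification m = w/W = dᵢ/dₒ; combined with 1/f = 1/dₒ + 1/dᵢ this gives dₒ = f·(1 + W/w).
dₒ = 66 mm × (1 + 835/53.7) = 66 × 16.5493 ≈ 1092.257 mm = 109.226 cm.

109.23 cm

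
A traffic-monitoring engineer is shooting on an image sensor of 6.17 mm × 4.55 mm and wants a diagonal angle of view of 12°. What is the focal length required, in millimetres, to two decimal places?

36.47 mm

Sensor diagonal = √(6.17² + 4.55²) = √58.7714 ≈ 7.6663 mm.
From α = 2·arctan(d/2f) we get f = d / (2·tan(α/2)).
With d = 7.6663 mm and α/2 = 6°, tan(α/2) ≈ 0.10510, so f ≈ 7.6663 / 0.21021 ≈ 36.4698 mm.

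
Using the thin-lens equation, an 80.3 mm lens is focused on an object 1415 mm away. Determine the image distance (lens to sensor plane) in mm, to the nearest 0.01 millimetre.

85.13 mm

1/dᵢ = 1/f − 1/dₒ = 1/80.3 − 1/1415 = 0.0117466 mm⁻¹.
dᵢ = 1/0.0117466 ≈ 85.1311 mm.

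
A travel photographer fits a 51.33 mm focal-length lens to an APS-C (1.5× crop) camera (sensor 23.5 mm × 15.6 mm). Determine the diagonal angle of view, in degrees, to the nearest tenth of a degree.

30.7°

Sensor diagonal = √(23.5² + 15.6²) = √795.6100 ≈ 28.2066 mm.
Angle of view α = 2·arctan(d/2f) with d = 28.2066 mm and f = 51.33 mm.
d/2f = 0.27476; arctan(0.27476) ≈ 15.3633°, so α ≈ 30.7266°.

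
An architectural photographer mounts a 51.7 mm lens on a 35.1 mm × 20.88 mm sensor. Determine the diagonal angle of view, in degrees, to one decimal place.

Sensor diagonal = √(35.1² + 20.88²) = √1667.9844 ≈ 40.8410 mm.
Angle of view α = 2·arctan(d/2f) with d = 40.8410 mm and f = 51.7 mm.
d/2f = 0.39498; arctan(0.39498) ≈ 21.5530°, so α ≈ 43.1061°.

43.1°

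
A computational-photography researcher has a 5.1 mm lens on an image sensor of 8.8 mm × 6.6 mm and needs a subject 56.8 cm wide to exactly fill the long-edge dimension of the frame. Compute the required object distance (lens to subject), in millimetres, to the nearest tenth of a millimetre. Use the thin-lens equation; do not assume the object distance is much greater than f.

334.3 mm

W: 56.8 cm = 568 mm.
Magnification m = w/W = dᵢ/dₒ; combined with 1/f = 1/dₒ + 1/dᵢ this gives dₒ = f·(1 + W/w).
dₒ = 5.1 mm × (1 + 568/8.8) = 5.1 × 65.5455 ≈ 334.282 mm.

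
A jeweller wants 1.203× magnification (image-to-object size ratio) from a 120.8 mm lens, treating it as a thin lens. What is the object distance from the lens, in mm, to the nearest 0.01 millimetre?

221.22 mm

With m = dᵢ/dₒ and 1/f = 1/dₒ + 1/dᵢ, substituting dᵢ = m·dₒ gives 1/f = (1 + 1/m)/dₒ, hence dₒ = f·(1 + 1/m).
dₒ = 120.8 × (1 + 1/1.203) = 120.8 × 1.83126 ≈ 221.216 mm.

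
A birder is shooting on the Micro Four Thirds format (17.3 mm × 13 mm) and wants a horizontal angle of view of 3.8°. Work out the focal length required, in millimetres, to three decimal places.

From α = 2·arctan(w/2f) we get f = w / (2·tan(α/2)).
With w = 17.3 mm and α/2 = 1.9°, tan(α/2) ≈ 0.03317, so f ≈ 17.3 / 0.06635 ≈ 260.7510 mm.

260.751 mm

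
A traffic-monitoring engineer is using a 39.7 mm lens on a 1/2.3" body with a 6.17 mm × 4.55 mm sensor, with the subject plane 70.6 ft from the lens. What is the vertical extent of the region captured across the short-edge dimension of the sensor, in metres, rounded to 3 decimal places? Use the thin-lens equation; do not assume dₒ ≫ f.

dₒ: 70.6 ft × 304.8 mm/ft = 21518.88 mm.
Similar triangles through the lens centre give W/dₒ = h/dᵢ; with 1/f = 1/dₒ + 1/dᵢ this gives W = h·(dₒ − f)/f.
W = 4.55 mm × (21518.9 − 39.7) / 39.7 = 4.55 × 541.0373 ≈ 2461.720 mm = 2.46172 m.

2.462 m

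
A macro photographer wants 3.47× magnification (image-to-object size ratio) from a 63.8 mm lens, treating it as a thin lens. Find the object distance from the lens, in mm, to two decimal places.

82.19 mm

With m = dᵢ/dₒ and 1/f = 1/dₒ + 1/dᵢ, substituting dᵢ = m·dₒ gives 1/f = (1 + 1/m)/dₒ, hence dₒ = f·(1 + 1/m).
dₒ = 63.8 × (1 + 1/3.47) = 63.8 × 1.28818 ≈ 82.186 mm.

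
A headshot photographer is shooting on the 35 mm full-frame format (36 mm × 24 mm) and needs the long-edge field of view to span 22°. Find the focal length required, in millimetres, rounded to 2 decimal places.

92.60 mm

From α = 2·arctan(w/2f) we get f = w / (2·tan(α/2)).
With w = 36 mm and α/2 = 11°, tan(α/2) ≈ 0.19438, so f ≈ 36 / 0.38876 ≈ 92.6020 mm.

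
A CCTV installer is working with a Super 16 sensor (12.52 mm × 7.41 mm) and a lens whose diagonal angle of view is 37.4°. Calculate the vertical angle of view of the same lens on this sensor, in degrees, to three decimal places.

Sensor diagonal = √(12.52² + 7.41²) = √211.6585 ≈ 14.5485 mm.
From the diagonal AOV: f = 14.5485 / (2·tan(18.7°)) = 14.5485 / 0.67696 ≈ 21.4908 mm.
Vertical AOV = 2·arctan(7.41 / (2 × 21.4908)) = 2·arctan(0.17240) ≈ 19.5632°.

19.563°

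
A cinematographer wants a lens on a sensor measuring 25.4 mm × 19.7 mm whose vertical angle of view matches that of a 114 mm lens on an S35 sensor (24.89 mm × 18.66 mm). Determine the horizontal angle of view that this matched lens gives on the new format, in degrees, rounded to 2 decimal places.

12.05°

Equal vertical AOV ⇒ f₂ = f₁ · 19.7/18.66 = 114 × 1.05573 ≈ 120.3537 mm.
Horizontal AOV on the new format = 2·arctan(25.4 / (2 × 120.3537)) = 2·arctan(0.10552) ≈ 12.0474°.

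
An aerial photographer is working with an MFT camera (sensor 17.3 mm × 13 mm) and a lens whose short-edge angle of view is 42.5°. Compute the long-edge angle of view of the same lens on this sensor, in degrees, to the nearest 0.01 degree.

54.72°

From the short-edge AOV: f = 13 / (2·tan(21.25°)) = 13 / 0.77776 ≈ 16.7147 mm.
Long-edge AOV = 2·arctan(17.3 / (2 × 16.7147)) = 2·arctan(0.51751) ≈ 54.7238°.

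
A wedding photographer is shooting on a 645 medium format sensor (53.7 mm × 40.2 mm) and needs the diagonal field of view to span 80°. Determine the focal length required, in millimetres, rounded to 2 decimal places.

Sensor diagonal = √(53.7² + 40.2²) = √4499.7300 ≈ 67.0800 mm.
From α = 2·arctan(d/2f) we get f = d / (2·tan(α/2)).
With d = 67.0800 mm and α/2 = 40°, tan(α/2) ≈ 0.83910, so f ≈ 67.0800 / 1.67820 ≈ 39.9714 mm.

39.97 mm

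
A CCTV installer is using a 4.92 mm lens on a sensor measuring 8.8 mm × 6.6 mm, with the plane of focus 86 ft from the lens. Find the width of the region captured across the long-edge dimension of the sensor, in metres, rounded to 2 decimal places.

46.88 m

dₒ: 86 ft × 304.8 mm/ft = 26212.80 mm.
Similar triangles through the lens centre give W/dₒ = w/dᵢ; with 1/f = 1/dₒ + 1/dᵢ this gives W = w·(dₒ − f)/f.
W = 8.8 mm × (26212.8 − 4.92) / 4.92 = 8.8 × 5326.8047 ≈ 46875.881 mm = 46.8759 m.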